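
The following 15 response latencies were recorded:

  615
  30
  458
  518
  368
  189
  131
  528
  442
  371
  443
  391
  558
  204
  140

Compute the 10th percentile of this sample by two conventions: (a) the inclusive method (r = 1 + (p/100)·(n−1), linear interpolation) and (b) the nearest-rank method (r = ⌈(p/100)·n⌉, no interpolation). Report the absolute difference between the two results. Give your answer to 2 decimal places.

Sorted: 30, 131, 140, 189, 204, 368, 371, 391, 442, 443, 458, 518, 528, 558, 615.
n = 15.
(a) r = 2.4; between ranks 2 (131) and 3 (140): 134.6.
(b) the nearest-rank method: rank 2 → 131.
|134.6 − 131| = 3.6.

3.60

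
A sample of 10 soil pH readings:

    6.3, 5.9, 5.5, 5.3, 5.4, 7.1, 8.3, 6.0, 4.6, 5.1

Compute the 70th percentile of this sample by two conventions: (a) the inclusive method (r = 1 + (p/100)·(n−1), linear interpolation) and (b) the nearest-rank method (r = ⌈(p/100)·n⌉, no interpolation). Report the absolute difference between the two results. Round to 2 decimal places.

0.09

Sorted: 4.6, 5.1, 5.3, 5.4, 5.5, 5.9, 6.0, 6.3, 7.1, 8.3.
n = 10.
(a) r = 7.3; between ranks 7 (6.0) and 8 (6.3): 6.09.
(b) the nearest-rank method: rank 7 → 6.
|6.09 − 6| = 0.09.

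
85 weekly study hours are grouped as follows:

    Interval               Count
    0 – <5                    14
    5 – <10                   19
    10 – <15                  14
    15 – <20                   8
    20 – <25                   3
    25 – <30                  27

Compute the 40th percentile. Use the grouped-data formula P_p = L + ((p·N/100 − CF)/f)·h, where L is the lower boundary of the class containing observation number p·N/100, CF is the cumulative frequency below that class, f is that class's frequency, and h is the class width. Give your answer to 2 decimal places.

N = 85; target position k = 40/100 · 85 = 34.
Cumulative frequencies: 14, 33, 47, 55, 58, 85.
Observation 34 falls in the class 10 – <15.
L = 10, CF = 33, f = 14, h = 5.
P40 = 10 + ((34 − 33)/14)·5 = 10 + 0.357143 = 10.3571.

10.36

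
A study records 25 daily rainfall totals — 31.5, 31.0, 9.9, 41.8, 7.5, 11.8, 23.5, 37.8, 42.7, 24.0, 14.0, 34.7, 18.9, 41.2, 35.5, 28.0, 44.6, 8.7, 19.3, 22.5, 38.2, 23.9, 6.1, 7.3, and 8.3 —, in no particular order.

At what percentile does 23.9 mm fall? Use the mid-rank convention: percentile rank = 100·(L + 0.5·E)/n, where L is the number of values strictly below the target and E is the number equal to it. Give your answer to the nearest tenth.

50.0

Sorted: 6.1, 7.3, 7.5, 8.3, 8.7, 9.9, 11.8, 14.0, 18.9, 19.3, 22.5, 23.5, 23.9, 24.0, 28.0, 31.0, 31.5, 34.7, 35.5, 37.8, 38.2, 41.2, 41.8, 42.7, 44.6.
Count below 23.9: L = 12; count equal: E = 1; n = 25.
Percentile rank = 100·(12 + 0.5·1)/25 = 100·12.5/25 = 50.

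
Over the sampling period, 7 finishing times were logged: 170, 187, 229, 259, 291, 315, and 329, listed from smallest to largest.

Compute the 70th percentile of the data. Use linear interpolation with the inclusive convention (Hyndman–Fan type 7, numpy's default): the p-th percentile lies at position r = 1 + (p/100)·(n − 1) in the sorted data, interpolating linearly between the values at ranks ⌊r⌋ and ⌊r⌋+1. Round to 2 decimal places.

295.80

n = 7.
r = 1 + (70/100)·(7 − 1) = 1 + 4.2 = 5.2.
Rank 5 is 291 and rank 6 is 315.
Interpolate: 291 + 0.2·(315 − 291) = 291 + 0.2·24 = 295.8.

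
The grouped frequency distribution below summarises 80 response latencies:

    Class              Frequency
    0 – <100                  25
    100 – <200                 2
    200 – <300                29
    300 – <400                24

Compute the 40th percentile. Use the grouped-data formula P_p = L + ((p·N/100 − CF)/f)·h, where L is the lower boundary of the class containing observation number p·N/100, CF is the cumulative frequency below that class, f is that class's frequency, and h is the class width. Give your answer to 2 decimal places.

N = 80; target position k = 40/100 · 80 = 32.
Cumulative frequencies: 25, 27, 56, 80.
Observation 32 falls in the class 200 – <300.
L = 200, CF = 27, f = 29, h = 100.
P40 = 200 + ((32 − 27)/29)·100 = 200 + 17.2414 = 217.241.

217.24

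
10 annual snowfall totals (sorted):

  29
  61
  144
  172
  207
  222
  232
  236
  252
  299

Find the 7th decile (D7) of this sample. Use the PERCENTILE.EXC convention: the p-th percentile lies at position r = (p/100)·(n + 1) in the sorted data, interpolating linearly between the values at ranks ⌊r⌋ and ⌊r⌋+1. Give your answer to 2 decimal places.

n = 10.
r = (70/100)·(10 + 1) = 7.7.
Rank 7 is 232 and rank 8 is 236.
Interpolate: 232 + 0.7·(236 − 232) = 232 + 0.7·4 = 234.8.

234.80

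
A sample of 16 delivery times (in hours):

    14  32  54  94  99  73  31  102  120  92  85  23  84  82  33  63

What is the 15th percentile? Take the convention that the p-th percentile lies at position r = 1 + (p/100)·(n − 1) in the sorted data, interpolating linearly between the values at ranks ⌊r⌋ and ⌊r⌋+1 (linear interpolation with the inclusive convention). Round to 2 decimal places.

Sorted: 14, 23, 31, 32, 33, 54, 63, 73, 82, 84, 85, 92, 94, 99, 102, 120.
n = 16.
r = 1 + (15/100)·(16 − 1) = 1 + 2.25 = 3.25.
Rank 3 is 31 and rank 4 is 32.
Interpolate: 31 + 0.25·(32 − 31) = 31 + 0.25·1 = 31.25.

31.25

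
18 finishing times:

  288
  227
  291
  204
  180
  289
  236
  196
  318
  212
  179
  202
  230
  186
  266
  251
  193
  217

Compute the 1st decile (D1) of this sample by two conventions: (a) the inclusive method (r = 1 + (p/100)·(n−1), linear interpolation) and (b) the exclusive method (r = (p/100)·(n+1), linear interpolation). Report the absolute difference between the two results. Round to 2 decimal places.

Sorted: 179, 180, 186, 193, 196, 202, 204, 212, 217, 227, 230, 236, 251, 266, 288, 289, 291, 318.
n = 18.
(a) r = 2.7; between ranks 2 (180) and 3 (186): 184.2.
(b) r = 1.9; between ranks 1 (179) and 2 (180): 179.9.
|184.2 − 179.9| = 4.3.

4.30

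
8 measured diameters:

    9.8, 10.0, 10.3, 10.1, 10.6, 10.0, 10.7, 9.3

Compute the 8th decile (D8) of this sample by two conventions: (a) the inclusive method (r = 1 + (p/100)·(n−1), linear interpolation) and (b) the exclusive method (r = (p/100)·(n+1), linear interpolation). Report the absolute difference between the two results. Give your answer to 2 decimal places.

0.14

Sorted: 9.3, 9.8, 10.0, 10.0, 10.1, 10.3, 10.6, 10.7.
n = 8.
(a) r = 6.6; between ranks 6 (10.3) and 7 (10.6): 10.48.
(b) r = 7.2; between ranks 7 (10.6) and 8 (10.7): 10.62.
|10.48 − 10.62| = 0.14.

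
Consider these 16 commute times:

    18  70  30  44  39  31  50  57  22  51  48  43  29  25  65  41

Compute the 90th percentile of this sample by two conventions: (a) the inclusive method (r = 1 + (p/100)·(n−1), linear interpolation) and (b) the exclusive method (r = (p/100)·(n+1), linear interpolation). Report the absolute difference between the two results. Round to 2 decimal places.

Sorted: 18, 22, 25, 29, 30, 31, 39, 41, 43, 44, 48, 50, 51, 57, 65, 70.
n = 16.
(a) r = 14.5; between ranks 14 (57) and 15 (65): 61.
(b) r = 15.3; between ranks 15 (65) and 16 (70): 66.5.
|61 − 66.5| = 5.5.

5.50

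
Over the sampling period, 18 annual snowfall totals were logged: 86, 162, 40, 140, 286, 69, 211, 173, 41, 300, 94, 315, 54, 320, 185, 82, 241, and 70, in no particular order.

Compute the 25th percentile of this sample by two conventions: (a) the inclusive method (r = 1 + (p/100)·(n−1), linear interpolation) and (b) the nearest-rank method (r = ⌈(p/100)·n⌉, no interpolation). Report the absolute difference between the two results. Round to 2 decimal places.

Sorted: 40, 41, 54, 69, 70, 82, 86, 94, 140, 162, 173, 185, 211, 241, 286, 300, 315, 320.
n = 18.
(a) r = 5.25; between ranks 5 (70) and 6 (82): 73.
(b) the nearest-rank method: rank 5 → 70.
|73 − 70| = 3.

3.00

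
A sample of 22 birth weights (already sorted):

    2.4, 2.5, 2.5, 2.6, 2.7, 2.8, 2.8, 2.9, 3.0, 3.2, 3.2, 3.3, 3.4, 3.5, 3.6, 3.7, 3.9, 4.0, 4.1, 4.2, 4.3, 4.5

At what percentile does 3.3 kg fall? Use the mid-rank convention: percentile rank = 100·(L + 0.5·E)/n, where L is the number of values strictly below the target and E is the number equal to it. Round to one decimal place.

52.3

Count below 3.3: L = 11; count equal: E = 1; n = 22.
Percentile rank = 100·(11 + 0.5·1)/22 = 100·11.5/22 = 52.27.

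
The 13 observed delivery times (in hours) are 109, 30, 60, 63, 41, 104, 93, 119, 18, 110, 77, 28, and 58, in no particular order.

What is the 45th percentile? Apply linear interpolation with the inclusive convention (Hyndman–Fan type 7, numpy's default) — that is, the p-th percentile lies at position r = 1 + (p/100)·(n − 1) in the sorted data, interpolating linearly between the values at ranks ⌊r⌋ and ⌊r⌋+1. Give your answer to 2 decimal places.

61.20

Sorted: 18, 28, 30, 41, 58, 60, 63, 77, 93, 104, 109, 110, 119.
n = 13.
r = 1 + (45/100)·(13 − 1) = 1 + 5.4 = 6.4.
Rank 6 is 60 and rank 7 is 63.
Interpolate: 60 + 0.4·(63 − 60) = 60 + 0.4·3 = 61.2.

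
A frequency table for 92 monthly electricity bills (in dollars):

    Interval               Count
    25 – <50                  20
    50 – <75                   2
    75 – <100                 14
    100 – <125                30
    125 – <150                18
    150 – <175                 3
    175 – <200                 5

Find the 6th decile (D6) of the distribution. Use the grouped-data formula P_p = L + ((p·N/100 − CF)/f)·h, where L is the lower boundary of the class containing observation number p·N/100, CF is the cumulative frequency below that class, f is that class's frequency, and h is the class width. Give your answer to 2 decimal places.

116.00

N = 92; target position k = 60/100 · 92 = 55.2.
Cumulative frequencies: 20, 22, 36, 66, 84, 87, 92.
Observation 55.2 falls in the class 100 – <125.
L = 100, CF = 36, f = 30, h = 25.
P60 = 100 + ((55.2 − 36)/30)·25 = 100 + 16 = 116.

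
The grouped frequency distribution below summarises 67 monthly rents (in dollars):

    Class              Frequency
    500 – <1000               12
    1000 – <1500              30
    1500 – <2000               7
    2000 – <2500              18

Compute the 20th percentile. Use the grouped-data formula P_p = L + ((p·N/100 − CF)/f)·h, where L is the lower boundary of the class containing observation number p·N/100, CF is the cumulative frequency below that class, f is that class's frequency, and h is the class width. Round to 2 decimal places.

1023.33

N = 67; target position k = 20/100 · 67 = 13.4.
Cumulative frequencies: 12, 42, 49, 67.
Observation 13.4 falls in the class 1000 – <1500.
L = 1000, CF = 12, f = 30, h = 500.
P20 = 1000 + ((13.4 − 12)/30)·500 = 1000 + 23.3333 = 1023.33.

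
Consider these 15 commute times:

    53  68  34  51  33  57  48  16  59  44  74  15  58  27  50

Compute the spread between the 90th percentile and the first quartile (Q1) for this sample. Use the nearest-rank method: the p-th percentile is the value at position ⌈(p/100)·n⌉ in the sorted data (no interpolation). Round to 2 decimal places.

35.00

Sorted: 15, 16, 27, 33, 34, 44, 48, 50, 51, 53, 57, 58, 59, 68, 74.
n = 15.
P25: rank ⌈25/100·15⌉ = 4 → 33.
P90: rank ⌈90/100·15⌉ = 14 → 68.
Difference: 68 − 33 = 35.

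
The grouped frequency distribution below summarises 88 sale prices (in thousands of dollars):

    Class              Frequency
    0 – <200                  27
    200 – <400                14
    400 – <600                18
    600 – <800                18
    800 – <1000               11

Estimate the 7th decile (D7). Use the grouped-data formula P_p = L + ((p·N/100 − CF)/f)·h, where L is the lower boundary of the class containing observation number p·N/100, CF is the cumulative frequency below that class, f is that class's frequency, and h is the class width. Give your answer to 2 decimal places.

N = 88; target position k = 70/100 · 88 = 61.6.
Cumulative frequencies: 27, 41, 59, 77, 88.
Observation 61.6 falls in the class 600 – <800.
L = 600, CF = 59, f = 18, h = 200.
P70 = 600 + ((61.6 − 59)/18)·200 = 600 + 28.8889 = 628.889.

628.89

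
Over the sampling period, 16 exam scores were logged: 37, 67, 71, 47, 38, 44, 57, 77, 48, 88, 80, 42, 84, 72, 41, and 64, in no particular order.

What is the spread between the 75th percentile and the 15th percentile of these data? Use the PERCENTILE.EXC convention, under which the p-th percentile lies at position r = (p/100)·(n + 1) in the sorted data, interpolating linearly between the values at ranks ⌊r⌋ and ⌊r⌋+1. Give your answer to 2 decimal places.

36.10

Sorted: 37, 38, 41, 42, 44, 47, 48, 57, 64, 67, 71, 72, 77, 80, 84, 88.
n = 16.
P15: r = 2.55; ranks 2–3 are 38, 41; interpolating gives 39.65.
P75: r = 12.75; ranks 12–13 are 72, 77; interpolating gives 75.75.
Difference: 75.75 − 39.65 = 36.1.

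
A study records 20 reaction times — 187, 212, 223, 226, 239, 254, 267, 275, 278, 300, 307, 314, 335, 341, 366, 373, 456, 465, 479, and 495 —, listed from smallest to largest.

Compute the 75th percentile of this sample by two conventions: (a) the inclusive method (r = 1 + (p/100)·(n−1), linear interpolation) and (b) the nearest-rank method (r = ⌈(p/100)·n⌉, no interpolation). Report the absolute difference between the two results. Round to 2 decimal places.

n = 20.
(a) r = 15.25; between ranks 15 (366) and 16 (373): 367.75.
(b) the nearest-rank method: rank 15 → 366.
|367.75 − 366| = 1.75.

1.75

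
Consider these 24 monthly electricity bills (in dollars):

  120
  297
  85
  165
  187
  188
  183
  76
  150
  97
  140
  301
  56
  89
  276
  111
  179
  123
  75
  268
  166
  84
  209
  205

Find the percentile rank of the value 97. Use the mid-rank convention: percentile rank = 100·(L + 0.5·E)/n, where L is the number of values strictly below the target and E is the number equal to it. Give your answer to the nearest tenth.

Sorted: 56, 75, 76, 84, 85, 89, 97, 111, 120, 123, 140, 150, 165, 166, 179, 183, 187, 188, 205, 209, 268, 276, 297, 301.
Count below 97: L = 6; count equal: E = 1; n = 24.
Percentile rank = 100·(6 + 0.5·1)/24 = 100·6.5/24 = 27.08.

27.1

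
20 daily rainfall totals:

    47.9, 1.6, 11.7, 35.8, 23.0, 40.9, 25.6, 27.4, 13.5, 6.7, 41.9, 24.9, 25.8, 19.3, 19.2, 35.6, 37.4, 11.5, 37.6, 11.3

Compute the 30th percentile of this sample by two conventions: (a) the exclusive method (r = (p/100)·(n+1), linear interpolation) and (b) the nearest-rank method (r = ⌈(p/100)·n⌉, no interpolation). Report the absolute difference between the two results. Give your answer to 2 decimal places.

Sorted: 1.6, 6.7, 11.3, 11.5, 11.7, 13.5, 19.2, 19.3, 23.0, 24.9, 25.6, 25.8, 27.4, 35.6, 35.8, 37.4, 37.6, 40.9, 41.9, 47.9.
n = 20.
(a) r = 6.3; between ranks 6 (13.5) and 7 (19.2): 15.21.
(b) the nearest-rank method: rank 6 → 13.5.
|15.21 − 13.5| = 1.71.

1.71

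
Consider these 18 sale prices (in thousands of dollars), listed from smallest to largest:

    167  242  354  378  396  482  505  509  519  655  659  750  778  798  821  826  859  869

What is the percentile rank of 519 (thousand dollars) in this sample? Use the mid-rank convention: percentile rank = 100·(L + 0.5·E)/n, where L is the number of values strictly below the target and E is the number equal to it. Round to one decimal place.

Count below 519: L = 8; count equal: E = 1; n = 18.
Percentile rank = 100·(8 + 0.5·1)/18 = 100·8.5/18 = 47.22.

47.2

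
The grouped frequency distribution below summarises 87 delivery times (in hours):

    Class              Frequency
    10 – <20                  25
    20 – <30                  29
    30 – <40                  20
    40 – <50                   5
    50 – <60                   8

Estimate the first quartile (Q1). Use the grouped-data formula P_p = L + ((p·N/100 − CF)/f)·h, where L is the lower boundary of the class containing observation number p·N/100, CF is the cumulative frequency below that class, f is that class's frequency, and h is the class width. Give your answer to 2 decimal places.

18.70

N = 87; target position k = 25/100 · 87 = 21.75.
Cumulative frequencies: 25, 54, 74, 79, 87.
Observation 21.75 falls in the class 10 – <20.
L = 10, CF = 0, f = 25, h = 10.
P25 = 10 + ((21.75 − 0)/25)·10 = 10 + 8.7 = 18.7.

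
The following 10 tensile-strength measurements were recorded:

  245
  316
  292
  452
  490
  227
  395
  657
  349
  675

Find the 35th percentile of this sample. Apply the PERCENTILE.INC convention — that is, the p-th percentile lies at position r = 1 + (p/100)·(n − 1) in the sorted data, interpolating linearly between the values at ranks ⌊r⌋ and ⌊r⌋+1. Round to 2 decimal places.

320.95

Sorted: 227, 245, 292, 316, 349, 395, 452, 490, 657, 675.
n = 10.
r = 1 + (35/100)·(10 − 1) = 1 + 3.15 = 4.15.
Rank 4 is 316 and rank 5 is 349.
Interpolate: 316 + 0.15·(349 − 316) = 316 + 0.15·33 = 320.95.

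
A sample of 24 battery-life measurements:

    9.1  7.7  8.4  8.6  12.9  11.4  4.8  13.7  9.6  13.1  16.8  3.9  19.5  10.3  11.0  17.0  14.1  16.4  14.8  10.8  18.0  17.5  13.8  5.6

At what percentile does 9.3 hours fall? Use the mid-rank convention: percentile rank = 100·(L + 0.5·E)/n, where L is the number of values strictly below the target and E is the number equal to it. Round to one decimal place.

Sorted: 3.9, 4.8, 5.6, 7.7, 8.4, 8.6, 9.1, 9.6, 10.3, 10.8, 11.0, 11.4, 12.9, 13.1, 13.7, 13.8, 14.1, 14.8, 16.4, 16.8, 17.0, 17.5, 18.0, 19.5.
Count below 9.3: L = 7; count equal: E = 0; n = 24.
Percentile rank = 100·(7 + 0.5·0)/24 = 100·7/24 = 29.17.

29.2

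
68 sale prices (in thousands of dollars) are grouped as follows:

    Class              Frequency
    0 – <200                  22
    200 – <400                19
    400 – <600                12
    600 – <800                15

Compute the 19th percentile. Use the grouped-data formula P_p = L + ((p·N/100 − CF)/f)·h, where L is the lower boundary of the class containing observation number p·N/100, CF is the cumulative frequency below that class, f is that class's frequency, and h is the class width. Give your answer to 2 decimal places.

117.45

N = 68; target position k = 19/100 · 68 = 12.92.
Cumulative frequencies: 22, 41, 53, 68.
Observation 12.92 falls in the class 0 – <200.
L = 0, CF = 0, f = 22, h = 200.
P19 = 0 + ((12.92 − 0)/22)·200 = 0 + 117.455 = 117.455.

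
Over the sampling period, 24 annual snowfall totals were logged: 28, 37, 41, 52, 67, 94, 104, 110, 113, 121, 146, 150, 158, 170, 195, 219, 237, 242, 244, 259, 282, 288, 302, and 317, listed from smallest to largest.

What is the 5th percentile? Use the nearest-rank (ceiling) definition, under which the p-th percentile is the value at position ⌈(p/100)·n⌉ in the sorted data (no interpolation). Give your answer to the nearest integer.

37

n = 24.
Position = ⌈5/100 · 24⌉ = ⌈1.2⌉ = 2.
The value at rank 2 is 37.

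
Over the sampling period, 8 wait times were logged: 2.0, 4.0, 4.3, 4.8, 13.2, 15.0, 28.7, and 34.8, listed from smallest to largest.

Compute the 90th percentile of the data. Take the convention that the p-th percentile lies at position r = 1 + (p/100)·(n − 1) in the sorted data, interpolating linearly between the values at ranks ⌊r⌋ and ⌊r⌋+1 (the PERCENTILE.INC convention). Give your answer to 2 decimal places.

n = 8.
r = 1 + (90/100)·(8 − 1) = 1 + 6.3 = 7.3.
Rank 7 is 28.7 and rank 8 is 34.8.
Interpolate: 28.7 + 0.3·(34.8 − 28.7) = 28.7 + 0.3·6.1 = 30.53.

30.53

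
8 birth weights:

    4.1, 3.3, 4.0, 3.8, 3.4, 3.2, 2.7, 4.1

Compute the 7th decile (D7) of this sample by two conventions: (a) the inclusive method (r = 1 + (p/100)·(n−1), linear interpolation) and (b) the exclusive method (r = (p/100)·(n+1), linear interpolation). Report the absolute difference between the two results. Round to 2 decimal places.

0.05

Sorted: 2.7, 3.2, 3.3, 3.4, 3.8, 4.0, 4.1, 4.1.
n = 8.
(a) r = 5.9; between ranks 5 (3.8) and 6 (4.0): 3.98.
(b) r = 6.3; between ranks 6 (4.0) and 7 (4.1): 4.03.
|3.98 − 4.03| = 0.05.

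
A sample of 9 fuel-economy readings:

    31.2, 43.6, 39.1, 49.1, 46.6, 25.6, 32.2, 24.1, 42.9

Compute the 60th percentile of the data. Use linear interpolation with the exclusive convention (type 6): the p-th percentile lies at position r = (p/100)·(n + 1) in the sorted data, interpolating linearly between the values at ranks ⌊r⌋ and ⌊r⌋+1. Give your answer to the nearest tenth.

Sorted: 24.1, 25.6, 31.2, 32.2, 39.1, 42.9, 43.6, 46.6, 49.1.
n = 9.
r = (60/100)·(9 + 1) = 6.
r is an integer, so P60 is the value at rank 6: 42.9.

42.9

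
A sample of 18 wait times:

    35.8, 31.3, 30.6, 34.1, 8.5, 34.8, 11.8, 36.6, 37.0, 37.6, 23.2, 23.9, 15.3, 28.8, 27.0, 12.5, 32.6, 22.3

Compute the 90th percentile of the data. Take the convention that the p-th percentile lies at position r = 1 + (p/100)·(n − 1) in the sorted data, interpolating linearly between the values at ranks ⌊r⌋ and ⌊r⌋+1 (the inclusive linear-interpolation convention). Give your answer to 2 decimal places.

36.72

Sorted: 8.5, 11.8, 12.5, 15.3, 22.3, 23.2, 23.9, 27.0, 28.8, 30.6, 31.3, 32.6, 34.1, 34.8, 35.8, 36.6, 37.0, 37.6.
n = 18.
r = 1 + (90/100)·(18 − 1) = 1 + 15.3 = 16.3.
Rank 16 is 36.6 and rank 17 is 37.0.
Interpolate: 36.6 + 0.3·(37.0 − 36.6) = 36.6 + 0.3·0.4 = 36.72.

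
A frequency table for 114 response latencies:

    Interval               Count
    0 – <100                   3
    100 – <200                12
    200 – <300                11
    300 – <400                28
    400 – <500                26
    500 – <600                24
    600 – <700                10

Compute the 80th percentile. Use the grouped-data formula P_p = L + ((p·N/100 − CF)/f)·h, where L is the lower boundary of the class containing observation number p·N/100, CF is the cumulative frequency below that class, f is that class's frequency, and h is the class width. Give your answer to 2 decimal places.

546.67

N = 114; target position k = 80/100 · 114 = 91.2.
Cumulative frequencies: 3, 15, 26, 54, 80, 104, 114.
Observation 91.2 falls in the class 500 – <600.
L = 500, CF = 80, f = 24, h = 100.
P80 = 500 + ((91.2 − 80)/24)·100 = 500 + 46.6667 = 546.667.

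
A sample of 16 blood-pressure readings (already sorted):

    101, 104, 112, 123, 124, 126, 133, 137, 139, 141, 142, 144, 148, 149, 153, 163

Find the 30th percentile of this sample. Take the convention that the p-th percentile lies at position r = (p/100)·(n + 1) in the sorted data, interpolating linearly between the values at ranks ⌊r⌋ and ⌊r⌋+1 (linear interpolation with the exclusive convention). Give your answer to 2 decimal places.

n = 16.
r = (30/100)·(16 + 1) = 5.1.
Rank 5 is 124 and rank 6 is 126.
Interpolate: 124 + 0.1·(126 − 124) = 124 + 0.1·2 = 124.2.

124.20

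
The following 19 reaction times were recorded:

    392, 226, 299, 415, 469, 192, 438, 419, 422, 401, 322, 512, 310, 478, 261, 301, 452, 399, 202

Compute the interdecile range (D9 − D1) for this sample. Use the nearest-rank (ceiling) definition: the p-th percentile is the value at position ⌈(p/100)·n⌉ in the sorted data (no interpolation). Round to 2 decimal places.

276.00

Sorted: 192, 202, 226, 261, 299, 301, 310, 322, 392, 399, 401, 415, 419, 422, 438, 452, 469, 478, 512.
n = 19.
P10: rank ⌈10/100·19⌉ = 2 → 202.
P90: rank ⌈90/100·19⌉ = 18 → 478.
Difference: 478 − 202 = 276.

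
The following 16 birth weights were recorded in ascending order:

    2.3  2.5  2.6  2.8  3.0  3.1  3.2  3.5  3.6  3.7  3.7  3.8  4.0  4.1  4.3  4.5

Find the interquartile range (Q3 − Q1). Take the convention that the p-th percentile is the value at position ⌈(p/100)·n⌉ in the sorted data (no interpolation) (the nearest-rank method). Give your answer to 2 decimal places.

1.00

n = 16.
P25: rank ⌈25/100·16⌉ = 4 → 2.8.
P75: rank ⌈75/100·16⌉ = 12 → 3.8.
Difference: 3.8 − 2.8 = 1.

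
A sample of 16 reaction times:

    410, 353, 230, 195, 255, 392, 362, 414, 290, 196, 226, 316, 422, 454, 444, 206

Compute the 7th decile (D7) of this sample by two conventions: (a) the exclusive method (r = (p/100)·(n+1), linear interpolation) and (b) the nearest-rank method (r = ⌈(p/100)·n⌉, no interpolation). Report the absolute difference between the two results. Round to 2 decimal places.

1.80

Sorted: 195, 196, 206, 226, 230, 255, 290, 316, 353, 362, 392, 410, 414, 422, 444, 454.
n = 16.
(a) r = 11.9; between ranks 11 (392) and 12 (410): 408.2.
(b) the nearest-rank method: rank 12 → 410.
|408.2 − 410| = 1.8.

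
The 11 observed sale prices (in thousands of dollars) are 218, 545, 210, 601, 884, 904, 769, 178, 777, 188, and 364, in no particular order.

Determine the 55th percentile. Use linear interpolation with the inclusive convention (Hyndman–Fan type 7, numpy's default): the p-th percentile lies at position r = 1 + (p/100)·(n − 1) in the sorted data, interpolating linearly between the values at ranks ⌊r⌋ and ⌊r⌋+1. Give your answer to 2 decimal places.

573.00

Sorted: 178, 188, 210, 218, 364, 545, 601, 769, 777, 884, 904.
n = 11.
r = 1 + (55/100)·(11 − 1) = 1 + 5.5 = 6.5.
Rank 6 is 545 and rank 7 is 601.
Interpolate: 545 + 0.5·(601 − 545) = 545 + 0.5·56 = 573.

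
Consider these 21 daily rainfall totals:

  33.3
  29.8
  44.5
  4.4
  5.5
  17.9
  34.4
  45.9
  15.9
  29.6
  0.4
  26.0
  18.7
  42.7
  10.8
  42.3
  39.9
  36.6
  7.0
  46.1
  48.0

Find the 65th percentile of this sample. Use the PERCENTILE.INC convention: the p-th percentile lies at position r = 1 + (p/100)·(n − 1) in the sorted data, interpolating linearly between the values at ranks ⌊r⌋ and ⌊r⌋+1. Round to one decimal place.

Sorted: 0.4, 4.4, 5.5, 7.0, 10.8, 15.9, 17.9, 18.7, 26.0, 29.6, 29.8, 33.3, 34.4, 36.6, 39.9, 42.3, 42.7, 44.5, 45.9, 46.1, 48.0.
n = 21.
r = 1 + (65/100)·(21 − 1) = 1 + 13 = 14.
r is an integer, so P65 is the value at rank 14: 36.6.

36.6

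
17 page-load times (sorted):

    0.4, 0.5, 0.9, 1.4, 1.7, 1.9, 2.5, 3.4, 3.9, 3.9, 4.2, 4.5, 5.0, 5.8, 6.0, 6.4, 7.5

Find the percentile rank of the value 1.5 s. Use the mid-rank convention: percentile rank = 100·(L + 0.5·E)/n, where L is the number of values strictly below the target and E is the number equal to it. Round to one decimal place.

23.5

Count below 1.5: L = 4; count equal: E = 0; n = 17.
Percentile rank = 100·(4 + 0.5·0)/17 = 100·4/17 = 23.53.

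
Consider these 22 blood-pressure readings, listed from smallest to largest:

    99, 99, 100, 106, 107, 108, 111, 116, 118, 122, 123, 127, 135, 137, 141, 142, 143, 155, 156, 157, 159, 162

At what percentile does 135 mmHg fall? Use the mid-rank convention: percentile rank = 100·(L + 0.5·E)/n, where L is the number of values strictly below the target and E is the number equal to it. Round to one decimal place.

56.8

Count below 135: L = 12; count equal: E = 1; n = 22.
Percentile rank = 100·(12 + 0.5·1)/22 = 100·12.5/22 = 56.82.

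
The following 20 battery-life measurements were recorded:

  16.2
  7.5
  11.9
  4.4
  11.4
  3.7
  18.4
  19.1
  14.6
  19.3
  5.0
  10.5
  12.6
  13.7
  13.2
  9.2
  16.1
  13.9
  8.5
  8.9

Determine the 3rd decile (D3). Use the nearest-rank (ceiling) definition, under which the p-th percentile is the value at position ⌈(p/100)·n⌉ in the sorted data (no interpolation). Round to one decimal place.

Sorted: 3.7, 4.4, 5.0, 7.5, 8.5, 8.9, 9.2, 10.5, 11.4, 11.9, 12.6, 13.2, 13.7, 13.9, 14.6, 16.1, 16.2, 18.4, 19.1, 19.3.
n = 20.
Position = ⌈30/100 · 20⌉ = ⌈6⌉ = 6.
The value at rank 6 is 8.9.

8.9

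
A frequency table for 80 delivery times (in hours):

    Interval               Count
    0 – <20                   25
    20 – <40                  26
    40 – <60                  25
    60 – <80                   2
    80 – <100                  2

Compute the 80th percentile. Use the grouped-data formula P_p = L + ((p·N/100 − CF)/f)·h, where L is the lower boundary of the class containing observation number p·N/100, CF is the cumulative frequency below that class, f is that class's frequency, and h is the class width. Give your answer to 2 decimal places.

N = 80; target position k = 80/100 · 80 = 64.
Cumulative frequencies: 25, 51, 76, 78, 80.
Observation 64 falls in the class 40 – <60.
L = 40, CF = 51, f = 25, h = 20.
P80 = 40 + ((64 − 51)/25)·20 = 40 + 10.4 = 50.4.

50.40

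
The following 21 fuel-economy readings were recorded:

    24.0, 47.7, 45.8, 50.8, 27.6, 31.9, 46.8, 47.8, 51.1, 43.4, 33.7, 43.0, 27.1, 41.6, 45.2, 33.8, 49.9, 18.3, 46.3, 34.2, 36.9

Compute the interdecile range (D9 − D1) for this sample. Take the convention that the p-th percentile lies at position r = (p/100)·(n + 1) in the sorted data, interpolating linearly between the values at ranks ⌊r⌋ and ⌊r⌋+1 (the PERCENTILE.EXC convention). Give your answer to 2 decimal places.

26.00

Sorted: 18.3, 24.0, 27.1, 27.6, 31.9, 33.7, 33.8, 34.2, 36.9, 41.6, 43.0, 43.4, 45.2, 45.8, 46.3, 46.8, 47.7, 47.8, 49.9, 50.8, 51.1.
n = 21.
P10: r = 2.2; ranks 2–3 are 24.0, 27.1; interpolating gives 24.62.
P90: r = 19.8; ranks 19–20 are 49.9, 50.8; interpolating gives 50.62.
Difference: 50.62 − 24.62 = 26.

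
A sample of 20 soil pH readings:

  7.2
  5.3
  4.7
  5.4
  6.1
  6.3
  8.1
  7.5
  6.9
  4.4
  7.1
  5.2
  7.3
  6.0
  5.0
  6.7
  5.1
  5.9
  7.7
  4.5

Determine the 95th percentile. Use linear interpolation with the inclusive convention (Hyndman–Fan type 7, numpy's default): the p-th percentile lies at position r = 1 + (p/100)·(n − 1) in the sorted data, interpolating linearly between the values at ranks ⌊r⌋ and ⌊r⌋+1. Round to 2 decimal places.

7.72

Sorted: 4.4, 4.5, 4.7, 5.0, 5.1, 5.2, 5.3, 5.4, 5.9, 6.0, 6.1, 6.3, 6.7, 6.9, 7.1, 7.2, 7.3, 7.5, 7.7, 8.1.
n = 20.
r = 1 + (95/100)·(20 − 1) = 1 + 18.05 = 19.05.
Rank 19 is 7.7 and rank 20 is 8.1.
Interpolate: 7.7 + 0.05·(8.1 − 7.7) = 7.7 + 0.05·0.4 = 7.72.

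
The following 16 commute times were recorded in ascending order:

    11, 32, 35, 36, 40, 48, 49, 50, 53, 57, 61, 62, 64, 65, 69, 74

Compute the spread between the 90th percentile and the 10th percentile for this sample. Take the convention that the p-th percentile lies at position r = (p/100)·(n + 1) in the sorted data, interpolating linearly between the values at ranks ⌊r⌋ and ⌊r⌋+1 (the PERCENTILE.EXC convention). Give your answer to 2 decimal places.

44.80

n = 16.
P10: r = 1.7; ranks 1–2 are 11, 32; interpolating gives 25.7.
P90: r = 15.3; ranks 15–16 are 69, 74; interpolating gives 70.5.
Difference: 70.5 − 25.7 = 44.8.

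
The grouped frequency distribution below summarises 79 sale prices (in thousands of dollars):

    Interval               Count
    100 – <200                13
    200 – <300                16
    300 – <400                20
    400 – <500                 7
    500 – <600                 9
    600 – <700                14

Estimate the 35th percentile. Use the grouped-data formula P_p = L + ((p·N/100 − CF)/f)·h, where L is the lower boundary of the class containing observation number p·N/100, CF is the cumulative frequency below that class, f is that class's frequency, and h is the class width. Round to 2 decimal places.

291.56

N = 79; target position k = 35/100 · 79 = 27.65.
Cumulative frequencies: 13, 29, 49, 56, 65, 79.
Observation 27.65 falls in the class 200 – <300.
L = 200, CF = 13, f = 16, h = 100.
P35 = 200 + ((27.65 − 13)/16)·100 = 200 + 91.5625 = 291.562.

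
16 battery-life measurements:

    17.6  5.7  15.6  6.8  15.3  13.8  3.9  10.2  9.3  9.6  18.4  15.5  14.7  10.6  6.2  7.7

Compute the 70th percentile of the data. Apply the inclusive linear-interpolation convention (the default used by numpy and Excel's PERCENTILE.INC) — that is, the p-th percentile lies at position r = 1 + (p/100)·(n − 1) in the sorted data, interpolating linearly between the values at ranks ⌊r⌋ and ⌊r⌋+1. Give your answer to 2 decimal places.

15.00

Sorted: 3.9, 5.7, 6.2, 6.8, 7.7, 9.3, 9.6, 10.2, 10.6, 13.8, 14.7, 15.3, 15.5, 15.6, 17.6, 18.4.
n = 16.
r = 1 + (70/100)·(16 − 1) = 1 + 10.5 = 11.5.
Rank 11 is 14.7 and rank 12 is 15.3.
Interpolate: 14.7 + 0.5·(15.3 − 14.7) = 14.7 + 0.5·0.6 = 15.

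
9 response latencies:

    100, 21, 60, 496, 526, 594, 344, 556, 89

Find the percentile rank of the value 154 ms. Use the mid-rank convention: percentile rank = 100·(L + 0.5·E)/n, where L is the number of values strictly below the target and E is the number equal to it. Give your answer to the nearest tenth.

Sorted: 21, 60, 89, 100, 344, 496, 526, 556, 594.
Count below 154: L = 4; count equal: E = 0; n = 9.
Percentile rank = 100·(4 + 0.5·0)/9 = 100·4/9 = 44.44.

44.4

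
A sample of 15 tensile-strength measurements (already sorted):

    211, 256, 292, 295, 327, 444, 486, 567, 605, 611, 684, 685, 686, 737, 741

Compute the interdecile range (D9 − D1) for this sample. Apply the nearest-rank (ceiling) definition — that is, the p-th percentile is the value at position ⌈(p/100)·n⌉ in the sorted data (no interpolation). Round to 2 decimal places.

481.00

n = 15.
P10: rank ⌈10/100·15⌉ = 2 → 256.
P90: rank ⌈90/100·15⌉ = 14 → 737.
Difference: 737 − 256 = 481.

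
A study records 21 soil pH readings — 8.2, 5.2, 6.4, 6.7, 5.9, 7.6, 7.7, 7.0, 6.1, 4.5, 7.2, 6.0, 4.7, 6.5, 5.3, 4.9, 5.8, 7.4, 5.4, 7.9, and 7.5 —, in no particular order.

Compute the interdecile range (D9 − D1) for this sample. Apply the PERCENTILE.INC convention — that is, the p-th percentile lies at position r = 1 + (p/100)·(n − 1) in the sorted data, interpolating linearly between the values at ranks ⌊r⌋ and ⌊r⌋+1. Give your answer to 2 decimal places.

Sorted: 4.5, 4.7, 4.9, 5.2, 5.3, 5.4, 5.8, 5.9, 6.0, 6.1, 6.4, 6.5, 6.7, 7.0, 7.2, 7.4, 7.5, 7.6, 7.7, 7.9, 8.2.
n = 21.
P10: r = 3 (integer) → 4.9.
P90: r = 19 (integer) → 7.7.
Difference: 7.7 − 4.9 = 2.8.

2.80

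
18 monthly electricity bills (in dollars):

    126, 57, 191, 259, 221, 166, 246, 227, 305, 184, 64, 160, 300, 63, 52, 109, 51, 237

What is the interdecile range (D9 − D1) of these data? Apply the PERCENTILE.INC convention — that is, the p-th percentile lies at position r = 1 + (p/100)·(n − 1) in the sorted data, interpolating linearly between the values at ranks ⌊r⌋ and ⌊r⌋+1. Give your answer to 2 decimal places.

Sorted: 51, 52, 57, 63, 64, 109, 126, 160, 166, 184, 191, 221, 227, 237, 246, 259, 300, 305.
n = 18.
P10: r = 2.7; ranks 2–3 are 52, 57; interpolating gives 55.5.
P90: r = 16.3; ranks 16–17 are 259, 300; interpolating gives 271.3.
Difference: 271.3 − 55.5 = 215.8.

215.80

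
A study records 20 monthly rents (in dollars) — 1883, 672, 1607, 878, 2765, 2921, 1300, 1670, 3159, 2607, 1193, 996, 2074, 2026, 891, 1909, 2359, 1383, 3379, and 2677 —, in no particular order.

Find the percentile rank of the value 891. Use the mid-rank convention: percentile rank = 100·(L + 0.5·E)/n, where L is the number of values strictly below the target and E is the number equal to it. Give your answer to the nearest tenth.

Sorted: 672, 878, 891, 996, 1193, 1300, 1383, 1607, 1670, 1883, 1909, 2026, 2074, 2359, 2607, 2677, 2765, 2921, 3159, 3379.
Count below 891: L = 2; count equal: E = 1; n = 20.
Percentile rank = 100·(2 + 0.5·1)/20 = 100·2.5/20 = 12.5.

12.5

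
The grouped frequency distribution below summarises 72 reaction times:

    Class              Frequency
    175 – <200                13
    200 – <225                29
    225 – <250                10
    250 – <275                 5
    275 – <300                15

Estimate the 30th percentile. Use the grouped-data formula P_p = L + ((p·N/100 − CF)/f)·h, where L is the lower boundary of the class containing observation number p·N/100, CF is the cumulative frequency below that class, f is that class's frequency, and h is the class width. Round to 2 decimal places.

N = 72; target position k = 30/100 · 72 = 21.6.
Cumulative frequencies: 13, 42, 52, 57, 72.
Observation 21.6 falls in the class 200 – <225.
L = 200, CF = 13, f = 29, h = 25.
P30 = 200 + ((21.6 − 13)/29)·25 = 200 + 7.41379 = 207.414.

207.41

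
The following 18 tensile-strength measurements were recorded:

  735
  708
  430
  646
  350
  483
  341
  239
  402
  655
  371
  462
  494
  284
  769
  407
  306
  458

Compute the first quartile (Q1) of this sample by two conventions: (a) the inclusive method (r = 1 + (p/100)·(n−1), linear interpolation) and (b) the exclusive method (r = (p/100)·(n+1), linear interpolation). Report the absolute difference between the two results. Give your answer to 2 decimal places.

Sorted: 239, 284, 306, 341, 350, 371, 402, 407, 430, 458, 462, 483, 494, 646, 655, 708, 735, 769.
n = 18.
(a) r = 5.25; between ranks 5 (350) and 6 (371): 355.25.
(b) r = 4.75; between ranks 4 (341) and 5 (350): 347.75.
|355.25 − 347.75| = 7.5.

7.50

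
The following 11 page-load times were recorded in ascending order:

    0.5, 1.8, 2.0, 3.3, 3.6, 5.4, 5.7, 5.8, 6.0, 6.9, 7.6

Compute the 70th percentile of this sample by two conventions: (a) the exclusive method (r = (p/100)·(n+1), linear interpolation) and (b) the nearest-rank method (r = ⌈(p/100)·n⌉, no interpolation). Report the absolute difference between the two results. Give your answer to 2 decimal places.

0.08

n = 11.
(a) r = 8.4; between ranks 8 (5.8) and 9 (6.0): 5.88.
(b) the nearest-rank method: rank 8 → 5.8.
|5.88 − 5.8| = 0.08.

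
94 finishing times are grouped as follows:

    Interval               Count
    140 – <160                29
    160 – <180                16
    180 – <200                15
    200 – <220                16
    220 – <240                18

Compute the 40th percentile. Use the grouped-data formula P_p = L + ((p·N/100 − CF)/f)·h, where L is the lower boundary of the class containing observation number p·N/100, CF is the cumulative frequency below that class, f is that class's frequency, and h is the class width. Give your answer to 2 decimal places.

170.75

N = 94; target position k = 40/100 · 94 = 37.6.
Cumulative frequencies: 29, 45, 60, 76, 94.
Observation 37.6 falls in the class 160 – <180.
L = 160, CF = 29, f = 16, h = 20.
P40 = 160 + ((37.6 − 29)/16)·20 = 160 + 10.75 = 170.75.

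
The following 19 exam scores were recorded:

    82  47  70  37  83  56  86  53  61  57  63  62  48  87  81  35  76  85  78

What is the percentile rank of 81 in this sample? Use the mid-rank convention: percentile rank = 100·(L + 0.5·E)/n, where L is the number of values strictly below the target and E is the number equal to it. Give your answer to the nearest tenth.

Sorted: 35, 37, 47, 48, 53, 56, 57, 61, 62, 63, 70, 76, 78, 81, 82, 83, 85, 86, 87.
Count below 81: L = 13; count equal: E = 1; n = 19.
Percentile rank = 100·(13 + 0.5·1)/19 = 100·13.5/19 = 71.05.

71.1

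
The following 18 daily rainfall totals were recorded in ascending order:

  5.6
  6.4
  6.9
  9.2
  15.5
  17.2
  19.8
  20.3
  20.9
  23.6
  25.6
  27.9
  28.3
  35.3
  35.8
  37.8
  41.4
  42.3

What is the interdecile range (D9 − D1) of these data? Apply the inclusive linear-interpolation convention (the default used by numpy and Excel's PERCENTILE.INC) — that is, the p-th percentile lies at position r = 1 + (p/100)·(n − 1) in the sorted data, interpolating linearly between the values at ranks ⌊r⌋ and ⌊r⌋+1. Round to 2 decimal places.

n = 18.
P10: r = 2.7; ranks 2–3 are 6.4, 6.9; interpolating gives 6.75.
P90: r = 16.3; ranks 16–17 are 37.8, 41.4; interpolating gives 38.88.
Difference: 38.88 − 6.75 = 32.13.

32.13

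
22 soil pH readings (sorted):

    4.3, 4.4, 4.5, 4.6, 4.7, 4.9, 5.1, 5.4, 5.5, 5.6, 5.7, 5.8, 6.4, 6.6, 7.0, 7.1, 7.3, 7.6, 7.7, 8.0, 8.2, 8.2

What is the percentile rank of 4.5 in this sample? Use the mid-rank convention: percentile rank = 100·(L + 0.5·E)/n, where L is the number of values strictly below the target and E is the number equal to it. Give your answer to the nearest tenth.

Count below 4.5: L = 2; count equal: E = 1; n = 22.
Percentile rank = 100·(2 + 0.5·1)/22 = 100·2.5/22 = 11.36.

11.4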